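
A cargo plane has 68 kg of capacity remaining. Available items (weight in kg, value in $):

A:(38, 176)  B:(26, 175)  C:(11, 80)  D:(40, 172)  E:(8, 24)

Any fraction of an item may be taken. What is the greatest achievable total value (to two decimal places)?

Ratios (sorted): C 7.27, B 6.73, A 4.63, D 4.30, E 3.00
take C (11 @ 80); take B (26 @ 175); take 31/38 of A → 143.58. Capacity used 68/68.
Total value = 398.58

398.58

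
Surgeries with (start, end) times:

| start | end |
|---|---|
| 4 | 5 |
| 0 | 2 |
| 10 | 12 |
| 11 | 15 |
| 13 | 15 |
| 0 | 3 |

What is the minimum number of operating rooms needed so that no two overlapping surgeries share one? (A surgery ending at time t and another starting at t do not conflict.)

2

Events (time:±→running): 0:+→1 0:+→2 … peak 2.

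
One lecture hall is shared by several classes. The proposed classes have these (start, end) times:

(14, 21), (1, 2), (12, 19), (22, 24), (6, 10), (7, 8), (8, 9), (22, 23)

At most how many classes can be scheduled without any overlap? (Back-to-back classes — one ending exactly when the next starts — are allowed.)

Order by finish time; keep every interval that doesn't clash with the previous kept one.
By end time: (1,2), (7,8), (8,9), (6,10), (12,19), (14,21), (22,23), (22,24).
Pick (1,2); next start ≥ 2 → (7,8); next start ≥ 8 → (8,9); next start ≥ 9 → (12,19); next start ≥ 19 → (22,23).
Selected 5 classes.

5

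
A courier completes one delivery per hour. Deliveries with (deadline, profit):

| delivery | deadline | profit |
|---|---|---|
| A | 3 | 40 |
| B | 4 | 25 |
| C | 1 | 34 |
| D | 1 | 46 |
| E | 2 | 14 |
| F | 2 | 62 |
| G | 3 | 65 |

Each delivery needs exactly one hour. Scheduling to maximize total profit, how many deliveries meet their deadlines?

4

Sort by profit descending; place each in the latest free slot ≤ its deadline.
By profit: G(d3,65), F(d2,62), D(d1,46), A(d3,40), C(d1,34), B(d4,25), E(d2,14)
G→slot 3; F→slot 2; D→slot 1; A skipped; C skipped; B→slot 4; E skipped.
4 of 7 scheduled.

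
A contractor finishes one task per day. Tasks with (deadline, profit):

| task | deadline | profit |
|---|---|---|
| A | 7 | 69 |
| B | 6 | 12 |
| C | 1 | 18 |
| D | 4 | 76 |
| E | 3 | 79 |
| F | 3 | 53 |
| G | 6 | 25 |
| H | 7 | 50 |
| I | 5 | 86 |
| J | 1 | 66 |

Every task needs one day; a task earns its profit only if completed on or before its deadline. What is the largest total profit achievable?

479

Profit order: I=86 E=79 D=76 A=69 J=66 F=53 H=50 G=25 C=18 B=12
Assign: I→slot 5, E→slot 3, D→slot 4, A→slot 7, J→slot 1, F→slot 2, H→slot 6, G skipped, C skipped, B skipped.
Slots: [1:J] [2:F] [3:E] [4:D] [5:I] [6:H] [7:A]
Profit = 66 + 53 + 79 + 76 + 86 + 50 + 69 = 479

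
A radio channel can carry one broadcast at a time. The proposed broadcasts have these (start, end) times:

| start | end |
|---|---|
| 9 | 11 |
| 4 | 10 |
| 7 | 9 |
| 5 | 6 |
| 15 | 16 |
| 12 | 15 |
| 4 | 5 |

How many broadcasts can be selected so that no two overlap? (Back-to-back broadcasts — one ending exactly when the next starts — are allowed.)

6

Sorted by end: (4,5)  (5,6)  (7,9)  (4,10)  (9,11)  (12,15)  (15,16)
take (4,5); take (5,6); take (7,9); take (9,11); take (12,15); take (15,16).
Selected 6 broadcasts.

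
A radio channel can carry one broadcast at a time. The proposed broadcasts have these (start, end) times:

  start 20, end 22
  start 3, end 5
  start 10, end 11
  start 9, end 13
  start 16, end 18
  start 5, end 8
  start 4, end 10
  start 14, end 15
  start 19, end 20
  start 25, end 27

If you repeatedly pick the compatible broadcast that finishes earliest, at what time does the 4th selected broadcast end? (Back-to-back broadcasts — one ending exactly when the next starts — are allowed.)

Order by finish time; keep every interval that doesn't clash with the previous kept one.
By end time: (3,5), (5,8), (4,10), (10,11), (9,13), (14,15), (16,18), (19,20), (20,22), (25,27).
Pick (3,5); next start ≥ 5 → (5,8); next start ≥ 8 → (10,11); next start ≥ 11 → (14,15); next start ≥ 15 → (16,18); next start ≥ 18 → (19,20); next start ≥ 20 → (20,22); next start ≥ 22 → (25,27).
Selected: (3,5) (5,8) (10,11) (14,15) (16,18) (19,20) (20,22) (25,27)

15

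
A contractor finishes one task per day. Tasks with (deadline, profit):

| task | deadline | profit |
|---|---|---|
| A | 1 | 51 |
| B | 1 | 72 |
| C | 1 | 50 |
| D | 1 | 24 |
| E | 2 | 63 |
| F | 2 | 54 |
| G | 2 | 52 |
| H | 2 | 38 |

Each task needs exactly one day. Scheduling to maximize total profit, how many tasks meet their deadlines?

2

Sort by profit descending; place each in the latest free slot ≤ its deadline.
By profit: B(d1,72), E(d2,63), F(d2,54), G(d2,52), A(d1,51), C(d1,50), H(d2,38), D(d1,24)
B→slot 1; E→slot 2; F skipped; G skipped; A skipped; C skipped; H skipped; D skipped.
2 of 8 scheduled.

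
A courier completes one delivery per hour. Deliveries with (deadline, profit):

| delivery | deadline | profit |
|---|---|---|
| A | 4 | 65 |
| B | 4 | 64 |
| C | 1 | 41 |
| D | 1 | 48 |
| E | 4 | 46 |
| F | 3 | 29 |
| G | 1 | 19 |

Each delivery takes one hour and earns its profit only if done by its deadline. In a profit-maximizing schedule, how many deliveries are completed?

4

By profit: A(d4,65), B(d4,64), D(d1,48), E(d4,46), C(d1,41), F(d3,29), G(d1,19)
A→slot 4; B→slot 3; D→slot 1; E→slot 2; C skipped; F skipped; G skipped.
4 of 7 scheduled.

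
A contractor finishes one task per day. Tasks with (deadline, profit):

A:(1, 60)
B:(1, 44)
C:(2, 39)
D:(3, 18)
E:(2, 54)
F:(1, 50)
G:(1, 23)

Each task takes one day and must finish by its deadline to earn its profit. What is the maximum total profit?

132

Profit order: A=60 E=54 F=50 B=44 C=39 G=23 D=18
Assign: A→slot 1, E→slot 2, F skipped, B skipped, C skipped, G skipped, D→slot 3.
Slots: [1:A] [2:E] [3:D]
Profit = 60 + 54 + 18 = 132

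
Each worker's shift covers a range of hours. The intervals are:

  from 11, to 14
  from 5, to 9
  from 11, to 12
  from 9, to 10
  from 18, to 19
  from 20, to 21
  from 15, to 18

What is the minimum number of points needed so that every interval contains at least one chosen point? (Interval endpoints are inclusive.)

4

By right end: [5,9]  [9,10]  [11,12]  [11,14]  [15,18]  [18,19]  [20,21]
[5,9] uncovered → point at 9; [11,12] uncovered → point at 12; [15,18] uncovered → point at 18; [20,21] uncovered → point at 21.
Points: 9, 12, 18, 21 (4 total).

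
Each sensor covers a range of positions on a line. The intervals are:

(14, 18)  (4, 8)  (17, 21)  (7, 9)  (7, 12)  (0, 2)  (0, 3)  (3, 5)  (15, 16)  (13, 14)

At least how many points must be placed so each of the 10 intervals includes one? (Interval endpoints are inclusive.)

6

Process intervals by earliest right end; each time one isn't hit yet, stab at its right endpoint.
By right end: [0,2]  [0,3]  [3,5]  [4,8]  [7,9]  [7,12]  [13,14]  [15,16]  [14,18]  [17,21]
[0,2] uncovered → point at 2; [3,5] uncovered → point at 5; [7,9] uncovered → point at 9; [13,14] uncovered → point at 14; [15,16] uncovered → point at 16; [17,21] uncovered → point at 21.
Points: 2, 5, 9, 14, 16, 21 (6 total).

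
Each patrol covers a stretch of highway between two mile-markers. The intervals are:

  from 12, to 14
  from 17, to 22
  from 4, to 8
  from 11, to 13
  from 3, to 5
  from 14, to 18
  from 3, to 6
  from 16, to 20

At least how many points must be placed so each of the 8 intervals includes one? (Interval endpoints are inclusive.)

Process intervals by earliest right end; each time one isn't hit yet, stab at its right endpoint.
By right end: [3,5]  [3,6]  [4,8]  [11,13]  [12,14]  [14,18]  [16,20]  [17,22]
[3,5] uncovered → point at 5; [11,13] uncovered → point at 13; [14,18] uncovered → point at 18.
Points: 5, 13, 18 (3 total).

3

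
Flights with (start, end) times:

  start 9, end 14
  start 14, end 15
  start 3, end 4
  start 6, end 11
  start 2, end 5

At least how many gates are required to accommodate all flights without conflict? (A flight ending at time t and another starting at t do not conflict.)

The answer is the maximum number of intervals overlapping at any instant.
Events (time:±→running): 2:+→1 3:+→2 … peak 2.

2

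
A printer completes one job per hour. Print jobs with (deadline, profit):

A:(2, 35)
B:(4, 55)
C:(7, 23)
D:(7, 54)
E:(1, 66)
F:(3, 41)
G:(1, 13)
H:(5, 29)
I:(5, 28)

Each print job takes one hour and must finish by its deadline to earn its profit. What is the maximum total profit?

Sort by profit descending; place each in the latest free slot ≤ its deadline.
By profit: E(d1,66), B(d4,55), D(d7,54), F(d3,41), A(d2,35), H(d5,29), I(d5,28), C(d7,23), G(d1,13)
E→slot 1; B→slot 4; D→slot 7; F→slot 3; A→slot 2; H→slot 5; I skipped; C→slot 6; G skipped.
Profit = 66 + 35 + 41 + 55 + 29 + 23 + 54 = 303

303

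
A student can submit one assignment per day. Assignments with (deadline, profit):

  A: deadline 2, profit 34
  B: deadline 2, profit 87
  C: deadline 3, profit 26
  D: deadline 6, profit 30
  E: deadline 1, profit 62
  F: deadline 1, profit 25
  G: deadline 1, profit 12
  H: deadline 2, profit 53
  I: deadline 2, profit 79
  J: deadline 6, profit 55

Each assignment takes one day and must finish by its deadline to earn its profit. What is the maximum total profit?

277

By profit: B(d2,87), I(d2,79), E(d1,62), J(d6,55), H(d2,53), A(d2,34), D(d6,30), C(d3,26), F(d1,25), G(d1,12)
B→slot 2; I→slot 1; E skipped; J→slot 6; H skipped; A skipped; D→slot 5; C→slot 3; F skipped; G skipped.
Profit = 79 + 87 + 26 + 30 + 55 = 277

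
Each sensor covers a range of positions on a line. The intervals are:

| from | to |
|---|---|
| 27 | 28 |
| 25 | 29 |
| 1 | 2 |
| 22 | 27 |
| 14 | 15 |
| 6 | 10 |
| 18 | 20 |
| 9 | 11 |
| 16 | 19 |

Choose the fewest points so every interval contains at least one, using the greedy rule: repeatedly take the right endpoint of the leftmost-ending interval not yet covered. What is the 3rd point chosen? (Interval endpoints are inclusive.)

Sort by right endpoint; whenever an interval is uncovered, place a point at its right end.
Sorted: [1,2] [6,10] [9,11] [14,15] [16,19] [18,20] [22,27] [27,28] [25,29]
{[1,2]} hit by 2; {[6,10],[9,11]} hit by 10; {[14,15]} hit by 15; {[16,19],[18,20]} hit by 19; {[22,27],[27,28],[25,29]} hit by 27.
Points: 2, 10, 15, 19, 27 (5 total).

15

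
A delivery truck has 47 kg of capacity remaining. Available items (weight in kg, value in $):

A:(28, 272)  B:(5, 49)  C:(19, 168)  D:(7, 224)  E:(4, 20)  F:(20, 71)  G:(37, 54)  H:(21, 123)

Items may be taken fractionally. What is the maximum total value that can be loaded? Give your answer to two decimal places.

Sort by value per unit weight and fill in that order.
Ratios (sorted): D 32.00, B 9.80, A 9.71, C 8.84, H 5.86, E 5.00, F 3.55, G 1.46
take D (7 @ 224); take B (5 @ 49); take A (28 @ 272); take 7/19 of C → 61.89. Capacity used 47/47.
Total value = 606.89

606.89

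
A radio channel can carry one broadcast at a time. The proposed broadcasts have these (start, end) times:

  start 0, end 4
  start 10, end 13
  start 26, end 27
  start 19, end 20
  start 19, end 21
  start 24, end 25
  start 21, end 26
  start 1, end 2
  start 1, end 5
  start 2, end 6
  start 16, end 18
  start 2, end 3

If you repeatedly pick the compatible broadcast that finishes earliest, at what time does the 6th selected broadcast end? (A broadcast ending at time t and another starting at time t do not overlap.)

25

By end time: (1,2), (2,3), (0,4), (1,5), (2,6), (10,13), (16,18), (19,20), (19,21), (24,25), (21,26), (26,27).
Pick (1,2); next start ≥ 2 → (2,3); next start ≥ 3 → (10,13); next start ≥ 13 → (16,18); next start ≥ 18 → (19,20); next start ≥ 20 → (24,25); next start ≥ 25 → (26,27).
Selected: (1,2) (2,3) (10,13) (16,18) (19,20) (24,25) (26,27)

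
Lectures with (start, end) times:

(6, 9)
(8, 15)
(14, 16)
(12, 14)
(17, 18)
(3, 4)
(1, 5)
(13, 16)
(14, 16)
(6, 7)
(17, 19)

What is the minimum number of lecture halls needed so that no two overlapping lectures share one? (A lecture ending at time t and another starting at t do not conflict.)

starts: [1, 3, 6, 6, 8, 12, 13, 14, 14, 17, 17]
ends:   [4, 5, 7, 9, 14, 15, 16, 16, 16, 18, 19]
s1→1 s3→2 e4→1 e5→0 s6→1 s6→2 e7→1 s8→2 e9→1 s12→2 s13→3 e14→2 s14→3 s14→4  — peak 4.

4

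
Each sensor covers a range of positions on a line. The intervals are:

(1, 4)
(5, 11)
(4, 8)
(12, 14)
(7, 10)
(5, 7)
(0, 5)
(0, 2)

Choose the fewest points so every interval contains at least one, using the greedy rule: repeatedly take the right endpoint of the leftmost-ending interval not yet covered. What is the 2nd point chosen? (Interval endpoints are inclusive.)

Sort by right endpoint; whenever an interval is uncovered, place a point at its right end.
By right end: [0,2]  [1,4]  [0,5]  [5,7]  [4,8]  [7,10]  [5,11]  [12,14]
[0,2] uncovered → point at 2; [5,7] uncovered → point at 7; [12,14] uncovered → point at 14.
Points: 2, 7, 14 (3 total).

7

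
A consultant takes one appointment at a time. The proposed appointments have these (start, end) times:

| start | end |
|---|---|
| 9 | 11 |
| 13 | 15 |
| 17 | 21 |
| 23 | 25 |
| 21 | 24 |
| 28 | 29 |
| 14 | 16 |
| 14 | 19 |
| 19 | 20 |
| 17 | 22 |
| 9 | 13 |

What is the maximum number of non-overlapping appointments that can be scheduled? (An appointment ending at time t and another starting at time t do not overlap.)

5

Greedy by earliest finish: after sorting by end time, pick each interval compatible with the last pick.
By end time: (9,11), (9,13), (13,15), (14,16), (14,19), (19,20), (17,21), (17,22), (21,24), (23,25), (28,29).
Pick (9,11); next start ≥ 11 → (13,15); next start ≥ 15 → (19,20); next start ≥ 20 → (21,24); next start ≥ 24 → (28,29).
Selected 5 appointments.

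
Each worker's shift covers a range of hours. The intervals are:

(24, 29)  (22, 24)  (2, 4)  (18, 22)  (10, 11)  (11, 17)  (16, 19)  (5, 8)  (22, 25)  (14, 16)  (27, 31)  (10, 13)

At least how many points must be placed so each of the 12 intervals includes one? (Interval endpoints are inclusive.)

6

Process intervals by earliest right end; each time one isn't hit yet, stab at its right endpoint.
By right end: [2,4]  [5,8]  [10,11]  [10,13]  [14,16]  [11,17]  [16,19]  [18,22]  [22,24]  [22,25]  [24,29]  [27,31]
[2,4] uncovered → point at 4; [5,8] uncovered → point at 8; [10,11] uncovered → point at 11; [14,16] uncovered → point at 16; [18,22] uncovered → point at 22; [24,29] uncovered → point at 29.
Points: 4, 8, 11, 16, 22, 29 (6 total).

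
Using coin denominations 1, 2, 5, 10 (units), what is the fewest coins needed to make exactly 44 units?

Use the largest denomination that fits, subtract, and repeat.
44 = 4×10 + 2×2
Total coins = 4 + 2 = 6

6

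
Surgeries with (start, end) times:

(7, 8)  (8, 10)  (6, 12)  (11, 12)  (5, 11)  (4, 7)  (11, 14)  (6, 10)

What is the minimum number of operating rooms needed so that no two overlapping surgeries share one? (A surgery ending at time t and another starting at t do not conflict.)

4

Count concurrent intervals with a sweep; the peak is the room count.
starts: [4, 5, 6, 6, 7, 8, 11, 11]
ends:   [7, 8, 10, 10, 11, 12, 12, 14]
s4→1 s5→2 s6→3 s6→4  — peak 4.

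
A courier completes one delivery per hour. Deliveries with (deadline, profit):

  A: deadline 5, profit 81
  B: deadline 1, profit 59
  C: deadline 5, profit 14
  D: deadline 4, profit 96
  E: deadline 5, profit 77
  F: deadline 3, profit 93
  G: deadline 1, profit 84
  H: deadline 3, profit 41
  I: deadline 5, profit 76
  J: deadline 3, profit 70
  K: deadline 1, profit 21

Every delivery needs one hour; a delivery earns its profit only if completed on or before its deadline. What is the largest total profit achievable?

Sort by profit descending; place each in the latest free slot ≤ its deadline.
Profit order: D=96 F=93 G=84 A=81 E=77 I=76 J=70 B=59 H=41 K=21 C=14
Assign: D→slot 4, F→slot 3, G→slot 1, A→slot 5, E→slot 2, I skipped, J skipped, B skipped, H skipped, K skipped, C skipped.
Slots: [1:G] [2:E] [3:F] [4:D] [5:A]
Profit = 84 + 77 + 93 + 96 + 81 = 431

431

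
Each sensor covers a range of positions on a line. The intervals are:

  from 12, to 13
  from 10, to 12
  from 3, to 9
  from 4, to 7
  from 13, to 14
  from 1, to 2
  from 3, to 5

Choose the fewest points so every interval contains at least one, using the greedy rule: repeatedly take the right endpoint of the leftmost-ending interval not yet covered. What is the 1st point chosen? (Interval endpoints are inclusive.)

Sort by right endpoint; whenever an interval is uncovered, place a point at its right end.
By right end: [1,2]  [3,5]  [4,7]  [3,9]  [10,12]  [12,13]  [13,14]
[1,2] uncovered → point at 2; [3,5] uncovered → point at 5; [10,12] uncovered → point at 12; [13,14] uncovered → point at 14.
Points: 2, 5, 12, 14 (4 total).

2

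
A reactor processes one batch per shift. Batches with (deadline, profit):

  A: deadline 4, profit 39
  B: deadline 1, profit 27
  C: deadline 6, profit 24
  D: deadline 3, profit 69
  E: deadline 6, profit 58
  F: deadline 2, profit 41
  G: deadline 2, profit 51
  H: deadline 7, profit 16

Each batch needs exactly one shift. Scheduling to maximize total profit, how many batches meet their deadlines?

Sort by profit descending; place each in the latest free slot ≤ its deadline.
By profit: D(d3,69), E(d6,58), G(d2,51), F(d2,41), A(d4,39), B(d1,27), C(d6,24), H(d7,16)
D→slot 3; E→slot 6; G→slot 2; F→slot 1; A→slot 4; B skipped; C→slot 5; H→slot 7.
7 of 8 scheduled.

7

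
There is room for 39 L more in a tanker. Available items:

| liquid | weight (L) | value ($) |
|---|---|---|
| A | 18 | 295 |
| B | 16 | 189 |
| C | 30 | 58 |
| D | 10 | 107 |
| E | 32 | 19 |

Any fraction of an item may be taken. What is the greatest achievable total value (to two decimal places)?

537.50

Greedy by value/weight ratio, highest first.
Order: A (295/18=16.39) > B (189/16=11.81) > D (107/10=10.70) > C (58/30=1.93) > E (19/32=0.59)
Fill: take A (18 @ 295) → take B (16 @ 189) → take 5/10 of D → 53.50; 39/39 used.
Total value = 537.50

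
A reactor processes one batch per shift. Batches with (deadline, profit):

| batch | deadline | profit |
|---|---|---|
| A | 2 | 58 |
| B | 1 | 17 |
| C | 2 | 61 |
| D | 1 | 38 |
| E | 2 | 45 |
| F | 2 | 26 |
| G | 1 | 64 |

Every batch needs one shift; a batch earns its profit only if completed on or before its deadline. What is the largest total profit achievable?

Sort by profit descending; place each in the latest free slot ≤ its deadline.
By profit: G(d1,64), C(d2,61), A(d2,58), E(d2,45), D(d1,38), F(d2,26), B(d1,17)
G→slot 1; C→slot 2; A skipped; E skipped; D skipped; F skipped; B skipped.
Profit = 64 + 61 = 125

125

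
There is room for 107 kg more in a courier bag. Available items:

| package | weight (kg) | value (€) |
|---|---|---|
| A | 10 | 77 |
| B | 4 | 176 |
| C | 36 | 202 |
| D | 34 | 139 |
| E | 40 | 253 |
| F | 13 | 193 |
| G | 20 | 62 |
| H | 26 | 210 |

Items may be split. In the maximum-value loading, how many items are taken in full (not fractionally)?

Greedy by value/weight ratio, highest first.
Ratios (sorted): B 44.00, F 14.85, H 8.08, A 7.70, E 6.33, C 5.61, D 4.09, G 3.10
take B (4 @ 176); take F (13 @ 193); take H (26 @ 210); take A (10 @ 77); take E (40 @ 253); take 14/36 of C → 78.56. Capacity used 107/107.
5 item(s) taken whole; one partial (take 14/36 of C).

5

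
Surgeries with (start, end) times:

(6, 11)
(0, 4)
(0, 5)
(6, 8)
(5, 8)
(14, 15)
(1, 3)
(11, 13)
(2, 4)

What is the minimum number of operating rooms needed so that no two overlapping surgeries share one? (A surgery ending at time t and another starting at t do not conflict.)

starts: [0, 0, 1, 2, 5, 6, 6, 11, 14]
ends:   [3, 4, 4, 5, 8, 8, 11, 13, 15]
s0→1 s0→2 s1→3 s2→4  — peak 4.

4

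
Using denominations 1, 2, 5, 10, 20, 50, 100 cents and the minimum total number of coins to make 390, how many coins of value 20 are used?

Greedy: take as many of the largest coin as possible, then repeat with the remainder.
390 = 3×100 + 1×50 + 2×20
Count of 20: 2

2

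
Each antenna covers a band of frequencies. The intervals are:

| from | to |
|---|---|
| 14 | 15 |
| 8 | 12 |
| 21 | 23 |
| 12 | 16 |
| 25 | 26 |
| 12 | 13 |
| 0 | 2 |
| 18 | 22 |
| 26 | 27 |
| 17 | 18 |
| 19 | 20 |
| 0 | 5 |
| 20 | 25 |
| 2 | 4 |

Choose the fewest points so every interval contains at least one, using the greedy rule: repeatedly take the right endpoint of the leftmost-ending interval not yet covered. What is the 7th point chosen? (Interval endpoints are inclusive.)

By right end: [0,2]  [2,4]  [0,5]  [8,12]  [12,13]  [14,15]  [12,16]  [17,18]  [19,20]  [18,22]  [21,23]  [20,25]  [25,26]  [26,27]
[0,2] uncovered → point at 2; [8,12] uncovered → point at 12; [14,15] uncovered → point at 15; [17,18] uncovered → point at 18; [19,20] uncovered → point at 20; [21,23] uncovered → point at 23; [25,26] uncovered → point at 26.
Points: 2, 12, 15, 18, 20, 23, 26 (7 total).

26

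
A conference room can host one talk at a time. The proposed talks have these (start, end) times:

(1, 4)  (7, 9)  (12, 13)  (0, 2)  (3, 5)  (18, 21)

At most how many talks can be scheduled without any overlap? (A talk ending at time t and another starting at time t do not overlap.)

Order by finish time; keep every interval that doesn't clash with the previous kept one.
By end time: (0,2), (1,4), (3,5), (7,9), (12,13), (18,21).
Pick (0,2); next start ≥ 2 → (3,5); next start ≥ 5 → (7,9); next start ≥ 9 → (12,13); next start ≥ 13 → (18,21).
Selected 5 talks.

5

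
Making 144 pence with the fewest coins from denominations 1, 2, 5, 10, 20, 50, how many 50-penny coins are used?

Use the largest denomination that fits, subtract, and repeat.
144 = 2×50 + 2×20 + 2×2
Count of 50: 2

2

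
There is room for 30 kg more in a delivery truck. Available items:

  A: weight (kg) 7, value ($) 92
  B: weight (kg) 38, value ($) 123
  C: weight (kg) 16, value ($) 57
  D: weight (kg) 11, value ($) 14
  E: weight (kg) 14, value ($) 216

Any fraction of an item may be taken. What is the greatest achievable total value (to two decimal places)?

Greedy by value/weight ratio, highest first.
Order: E (216/14=15.43) > A (92/7=13.14) > C (57/16=3.56) > B (123/38=3.24) > D (14/11=1.27)
Fill: take E (14 @ 216) → take A (7 @ 92) → take 9/16 of C → 32.06; 30/30 used.
Total value = 340.06

340.06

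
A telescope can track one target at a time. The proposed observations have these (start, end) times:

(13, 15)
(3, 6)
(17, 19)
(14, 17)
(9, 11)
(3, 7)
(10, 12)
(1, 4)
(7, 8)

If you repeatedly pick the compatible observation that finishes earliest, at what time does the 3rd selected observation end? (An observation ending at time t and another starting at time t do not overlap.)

11

Sorted by end: (1,4)  (3,6)  (3,7)  (7,8)  (9,11)  (10,12)  (13,15)  (14,17)  (17,19)
take (1,4); skip (3,7); take (7,8); take (9,11); take (13,15); take (17,19).
Selected: (1,4) (7,8) (9,11) (13,15) (17,19)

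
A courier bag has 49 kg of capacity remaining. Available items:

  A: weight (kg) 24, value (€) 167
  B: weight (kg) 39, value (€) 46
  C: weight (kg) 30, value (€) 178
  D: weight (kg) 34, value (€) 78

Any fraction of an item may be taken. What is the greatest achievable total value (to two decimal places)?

Ratios (sorted): A 6.96, C 5.93, D 2.29, B 1.18
take A (24 @ 167); take 25/30 of C → 148.33. Capacity used 49/49.
Total value = 315.33

315.33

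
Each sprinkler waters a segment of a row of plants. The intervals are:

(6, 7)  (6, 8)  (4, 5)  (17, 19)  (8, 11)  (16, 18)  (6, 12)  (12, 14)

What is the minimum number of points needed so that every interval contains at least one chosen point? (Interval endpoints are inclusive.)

Sort by right endpoint; whenever an interval is uncovered, place a point at its right end.
By right end: [4,5]  [6,7]  [6,8]  [8,11]  [6,12]  [12,14]  [16,18]  [17,19]
[4,5] uncovered → point at 5; [6,7] uncovered → point at 7; [8,11] uncovered → point at 11; [12,14] uncovered → point at 14; [16,18] uncovered → point at 18.
Points: 5, 7, 11, 14, 18 (5 total).

5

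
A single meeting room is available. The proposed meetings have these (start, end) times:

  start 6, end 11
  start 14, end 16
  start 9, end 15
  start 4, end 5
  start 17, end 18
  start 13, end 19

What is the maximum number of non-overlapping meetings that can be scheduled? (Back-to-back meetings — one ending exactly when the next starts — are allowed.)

4

By end time: (4,5), (6,11), (9,15), (14,16), (17,18), (13,19).
Pick (4,5); next start ≥ 5 → (6,11); next start ≥ 11 → (14,16); next start ≥ 16 → (17,18).
Selected 4 meetings.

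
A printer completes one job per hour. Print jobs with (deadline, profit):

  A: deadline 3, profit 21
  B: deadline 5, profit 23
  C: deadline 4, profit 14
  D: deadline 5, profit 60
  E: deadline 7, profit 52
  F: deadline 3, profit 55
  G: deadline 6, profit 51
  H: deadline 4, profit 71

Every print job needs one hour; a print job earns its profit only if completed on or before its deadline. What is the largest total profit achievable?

333

Sort by profit descending; place each in the latest free slot ≤ its deadline.
By profit: H(d4,71), D(d5,60), F(d3,55), E(d7,52), G(d6,51), B(d5,23), A(d3,21), C(d4,14)
H→slot 4; D→slot 5; F→slot 3; E→slot 7; G→slot 6; B→slot 2; A→slot 1; C skipped.
Profit = 21 + 23 + 55 + 71 + 60 + 51 + 52 = 333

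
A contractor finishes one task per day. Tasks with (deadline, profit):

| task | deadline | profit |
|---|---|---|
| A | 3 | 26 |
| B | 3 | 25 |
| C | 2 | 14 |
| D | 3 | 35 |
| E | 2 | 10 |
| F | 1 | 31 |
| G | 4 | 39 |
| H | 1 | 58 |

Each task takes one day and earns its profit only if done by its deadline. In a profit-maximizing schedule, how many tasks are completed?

4

Take jobs in profit order; each goes to the latest open slot no later than its deadline.
By profit: H(d1,58), G(d4,39), D(d3,35), F(d1,31), A(d3,26), B(d3,25), C(d2,14), E(d2,10)
H→slot 1; G→slot 4; D→slot 3; F skipped; A→slot 2; B skipped; C skipped; E skipped.
4 of 8 scheduled.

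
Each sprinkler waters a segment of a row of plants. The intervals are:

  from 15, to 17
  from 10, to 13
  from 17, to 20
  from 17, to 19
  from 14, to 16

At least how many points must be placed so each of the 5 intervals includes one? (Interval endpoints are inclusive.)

By right end: [10,13]  [14,16]  [15,17]  [17,19]  [17,20]
[10,13] uncovered → point at 13; [14,16] uncovered → point at 16; [17,19] uncovered → point at 19.
Points: 13, 16, 19 (3 total).

3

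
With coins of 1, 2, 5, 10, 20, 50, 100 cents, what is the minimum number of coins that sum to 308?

Use the largest denomination that fits, subtract, and repeat.
308 − 3×100→8 − 1×5→3 − 1×2→1 − 1×1→0
Total coins = 3 + 1 + 1 + 1 = 6

6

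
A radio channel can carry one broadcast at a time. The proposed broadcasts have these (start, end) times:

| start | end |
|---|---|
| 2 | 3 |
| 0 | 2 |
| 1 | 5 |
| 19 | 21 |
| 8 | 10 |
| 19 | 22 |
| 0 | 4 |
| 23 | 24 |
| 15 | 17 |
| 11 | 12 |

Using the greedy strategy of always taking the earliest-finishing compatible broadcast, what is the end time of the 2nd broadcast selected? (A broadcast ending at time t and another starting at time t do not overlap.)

Sort by end time and greedily take each interval whose start is ≥ the last chosen end.
By end time: (0,2), (2,3), (0,4), (1,5), (8,10), (11,12), (15,17), (19,21), (19,22), (23,24).
Pick (0,2); next start ≥ 2 → (2,3); next start ≥ 3 → (8,10); next start ≥ 10 → (11,12); next start ≥ 12 → (15,17); next start ≥ 17 → (19,21); next start ≥ 21 → (23,24).
Selected: (0,2) (2,3) (8,10) (11,12) (15,17) (19,21) (23,24)

3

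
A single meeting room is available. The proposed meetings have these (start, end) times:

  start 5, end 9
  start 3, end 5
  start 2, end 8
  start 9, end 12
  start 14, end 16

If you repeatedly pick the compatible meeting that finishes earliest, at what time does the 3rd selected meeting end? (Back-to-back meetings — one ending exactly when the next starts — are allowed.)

12

Greedy by earliest finish: after sorting by end time, pick each interval compatible with the last pick.
By end time: (3,5), (2,8), (5,9), (9,12), (14,16).
Pick (3,5); next start ≥ 5 → (5,9); next start ≥ 9 → (9,12); next start ≥ 12 → (14,16).
Selected: (3,5) (5,9) (9,12) (14,16)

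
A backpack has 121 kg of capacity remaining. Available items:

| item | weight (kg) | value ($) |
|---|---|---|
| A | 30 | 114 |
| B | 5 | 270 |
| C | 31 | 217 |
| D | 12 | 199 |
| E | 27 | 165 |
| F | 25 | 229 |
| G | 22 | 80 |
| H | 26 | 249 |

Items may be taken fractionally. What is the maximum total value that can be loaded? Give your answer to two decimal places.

1298.44

Greedy by value/weight ratio, highest first.
Order: B (270/5=54.00) > D (199/12=16.58) > H (249/26=9.58) > F (229/25=9.16) > C (217/31=7.00) > E (165/27=6.11) > A (114/30=3.80) > G (80/22=3.64)
Fill: take B (5 @ 270) → take D (12 @ 199) → take H (26 @ 249) → take F (25 @ 229) → take C (31 @ 217) → take 22/27 of E → 134.44; 121/121 used.
Total value = 1298.44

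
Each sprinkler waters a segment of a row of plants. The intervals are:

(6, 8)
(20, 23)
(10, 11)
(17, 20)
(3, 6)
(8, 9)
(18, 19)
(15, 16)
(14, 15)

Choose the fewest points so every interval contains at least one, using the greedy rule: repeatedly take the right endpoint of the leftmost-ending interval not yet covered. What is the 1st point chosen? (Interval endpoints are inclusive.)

Process intervals by earliest right end; each time one isn't hit yet, stab at its right endpoint.
By right end: [3,6]  [6,8]  [8,9]  [10,11]  [14,15]  [15,16]  [18,19]  [17,20]  [20,23]
[3,6] uncovered → point at 6; [8,9] uncovered → point at 9; [10,11] uncovered → point at 11; [14,15] uncovered → point at 15; [18,19] uncovered → point at 19; [20,23] uncovered → point at 23.
Points: 6, 9, 11, 15, 19, 23 (6 total).

6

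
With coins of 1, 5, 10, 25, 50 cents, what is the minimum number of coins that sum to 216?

216 − 4×50→16 − 1×10→6 − 1×5→1 − 1×1→0
Total coins = 4 + 1 + 1 + 1 = 7

7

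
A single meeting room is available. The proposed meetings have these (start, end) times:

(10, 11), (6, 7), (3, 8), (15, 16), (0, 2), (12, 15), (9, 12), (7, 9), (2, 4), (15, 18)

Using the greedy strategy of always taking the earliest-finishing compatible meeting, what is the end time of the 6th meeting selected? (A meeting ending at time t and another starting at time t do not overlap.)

By end time: (0,2), (2,4), (6,7), (3,8), (7,9), (10,11), (9,12), (12,15), (15,16), (15,18).
Pick (0,2); next start ≥ 2 → (2,4); next start ≥ 4 → (6,7); next start ≥ 7 → (7,9); next start ≥ 9 → (10,11); next start ≥ 11 → (12,15); next start ≥ 15 → (15,16).
Selected: (0,2) (2,4) (6,7) (7,9) (10,11) (12,15) (15,16)

15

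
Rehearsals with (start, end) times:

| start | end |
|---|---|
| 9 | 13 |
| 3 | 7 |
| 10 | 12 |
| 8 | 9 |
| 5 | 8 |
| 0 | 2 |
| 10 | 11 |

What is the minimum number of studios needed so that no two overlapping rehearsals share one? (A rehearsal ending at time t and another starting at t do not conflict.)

Events (time:±→running): 0:+→1 2:-→0 3:+→1 5:+→2 7:-→1 8:-→0 8:+→1 9:-→0 9:+→1 10:+→2 10:+→3 … peak 3.

3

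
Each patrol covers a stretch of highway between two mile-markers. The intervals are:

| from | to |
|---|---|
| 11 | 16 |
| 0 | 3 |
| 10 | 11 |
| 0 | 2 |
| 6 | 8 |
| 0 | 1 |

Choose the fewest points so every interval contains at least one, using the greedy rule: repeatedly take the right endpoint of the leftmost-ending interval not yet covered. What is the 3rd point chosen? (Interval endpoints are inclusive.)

11

By right end: [0,1]  [0,2]  [0,3]  [6,8]  [10,11]  [11,16]
[0,1] uncovered → point at 1; [6,8] uncovered → point at 8; [10,11] uncovered → point at 11.
Points: 1, 8, 11 (3 total).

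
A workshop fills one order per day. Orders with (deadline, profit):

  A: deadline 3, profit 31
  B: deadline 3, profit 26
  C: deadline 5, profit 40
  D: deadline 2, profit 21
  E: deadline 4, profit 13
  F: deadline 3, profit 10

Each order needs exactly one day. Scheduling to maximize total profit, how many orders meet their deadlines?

5

Take jobs in profit order; each goes to the latest open slot no later than its deadline.
Profit order: C=40 A=31 B=26 D=21 E=13 F=10
Assign: C→slot 5, A→slot 3, B→slot 2, D→slot 1, E→slot 4, F skipped.
Slots: [1:D] [2:B] [3:A] [4:E] [5:C]
5 of 6 scheduled.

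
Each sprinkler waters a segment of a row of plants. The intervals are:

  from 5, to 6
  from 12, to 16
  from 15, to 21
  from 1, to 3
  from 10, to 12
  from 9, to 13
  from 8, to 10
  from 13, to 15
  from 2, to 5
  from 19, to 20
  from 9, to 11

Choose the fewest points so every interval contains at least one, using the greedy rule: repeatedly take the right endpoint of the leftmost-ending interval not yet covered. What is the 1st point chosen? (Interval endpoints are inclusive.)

Sorted: [1,3] [2,5] [5,6] [8,10] [9,11] [10,12] [9,13] [13,15] [12,16] [19,20] [15,21]
{[1,3],[2,5]} hit by 3; {[5,6]} hit by 6; {[8,10],[9,11],[10,12],[9,13]} hit by 10; {[13,15],[12,16]} hit by 15; {[19,20],[15,21]} hit by 20.
Points: 3, 6, 10, 15, 20 (5 total).

3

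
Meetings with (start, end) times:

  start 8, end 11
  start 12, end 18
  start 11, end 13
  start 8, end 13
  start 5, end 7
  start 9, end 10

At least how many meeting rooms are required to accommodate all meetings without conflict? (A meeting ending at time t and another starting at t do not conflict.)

3

Count concurrent intervals with a sweep; the peak is the room count.
Events (time:±→running): 5:+→1 7:-→0 8:+→1 8:+→2 9:+→3 … peak 3.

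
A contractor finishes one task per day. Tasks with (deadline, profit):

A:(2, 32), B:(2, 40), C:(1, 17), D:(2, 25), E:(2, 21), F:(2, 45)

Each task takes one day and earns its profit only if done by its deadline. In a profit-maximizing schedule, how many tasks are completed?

2

By profit: F(d2,45), B(d2,40), A(d2,32), D(d2,25), E(d2,21), C(d1,17)
F→slot 2; B→slot 1; A skipped; D skipped; E skipped; C skipped.
2 of 6 scheduled.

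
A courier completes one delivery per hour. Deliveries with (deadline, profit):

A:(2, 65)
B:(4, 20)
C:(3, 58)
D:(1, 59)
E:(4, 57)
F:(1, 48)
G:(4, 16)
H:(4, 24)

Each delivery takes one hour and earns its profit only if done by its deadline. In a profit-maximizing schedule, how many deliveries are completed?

Take jobs in profit order; each goes to the latest open slot no later than its deadline.
By profit: A(d2,65), D(d1,59), C(d3,58), E(d4,57), F(d1,48), H(d4,24), B(d4,20), G(d4,16)
A→slot 2; D→slot 1; C→slot 3; E→slot 4; F skipped; H skipped; B skipped; G skipped.
4 of 8 scheduled.

4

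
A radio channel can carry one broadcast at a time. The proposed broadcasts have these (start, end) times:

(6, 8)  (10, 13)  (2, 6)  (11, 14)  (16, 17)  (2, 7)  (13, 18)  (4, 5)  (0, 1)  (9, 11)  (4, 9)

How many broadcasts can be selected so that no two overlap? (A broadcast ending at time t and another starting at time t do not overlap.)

6

Order by finish time; keep every interval that doesn't clash with the previous kept one.
By end time: (0,1), (4,5), (2,6), (2,7), (6,8), (4,9), (9,11), (10,13), (11,14), (16,17), (13,18).
Pick (0,1); next start ≥ 1 → (4,5); next start ≥ 5 → (6,8); next start ≥ 8 → (9,11); next start ≥ 11 → (11,14); next start ≥ 14 → (16,17).
Selected 6 broadcasts.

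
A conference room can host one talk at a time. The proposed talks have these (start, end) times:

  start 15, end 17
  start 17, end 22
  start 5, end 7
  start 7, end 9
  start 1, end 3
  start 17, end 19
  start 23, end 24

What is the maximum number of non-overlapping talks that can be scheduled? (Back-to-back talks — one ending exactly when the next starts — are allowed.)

6

Sort by end time and greedily take each interval whose start is ≥ the last chosen end.
Sorted by end: (1,3)  (5,7)  (7,9)  (15,17)  (17,19)  (17,22)  (23,24)
take (1,3); take (5,7); take (7,9); take (15,17); take (17,19); skip (17,22); take (23,24).
Selected 6 talks.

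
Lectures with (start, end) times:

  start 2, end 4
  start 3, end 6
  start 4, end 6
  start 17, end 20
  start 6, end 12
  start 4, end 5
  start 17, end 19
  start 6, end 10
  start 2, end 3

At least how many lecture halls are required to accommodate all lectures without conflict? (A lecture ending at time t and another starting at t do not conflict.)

starts: [2, 2, 3, 4, 4, 6, 6, 17, 17]
ends:   [3, 4, 5, 6, 6, 10, 12, 19, 20]
s2→1 s2→2 e3→1 s3→2 e4→1 s4→2 s4→3  — peak 3.

3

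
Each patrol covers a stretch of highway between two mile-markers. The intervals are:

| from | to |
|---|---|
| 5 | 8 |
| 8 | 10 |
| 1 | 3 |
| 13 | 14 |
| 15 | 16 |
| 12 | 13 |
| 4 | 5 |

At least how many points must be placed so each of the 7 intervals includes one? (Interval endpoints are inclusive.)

5

Process intervals by earliest right end; each time one isn't hit yet, stab at its right endpoint.
By right end: [1,3]  [4,5]  [5,8]  [8,10]  [12,13]  [13,14]  [15,16]
[1,3] uncovered → point at 3; [4,5] uncovered → point at 5; [8,10] uncovered → point at 10; [12,13] uncovered → point at 13; [15,16] uncovered → point at 16.
Points: 3, 5, 10, 13, 16 (5 total).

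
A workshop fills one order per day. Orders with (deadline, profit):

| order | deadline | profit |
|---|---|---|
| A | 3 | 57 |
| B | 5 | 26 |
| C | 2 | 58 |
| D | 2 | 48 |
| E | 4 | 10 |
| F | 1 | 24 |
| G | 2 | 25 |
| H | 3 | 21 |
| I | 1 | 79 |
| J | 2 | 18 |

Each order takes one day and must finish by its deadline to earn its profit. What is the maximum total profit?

230

Profit order: I=79 C=58 A=57 D=48 B=26 G=25 F=24 H=21 J=18 E=10
Assign: I→slot 1, C→slot 2, A→slot 3, D skipped, B→slot 5, G skipped, F skipped, H skipped, J skipped, E→slot 4.
Slots: [1:I] [2:C] [3:A] [4:E] [5:B]
Profit = 79 + 58 + 57 + 10 + 26 = 230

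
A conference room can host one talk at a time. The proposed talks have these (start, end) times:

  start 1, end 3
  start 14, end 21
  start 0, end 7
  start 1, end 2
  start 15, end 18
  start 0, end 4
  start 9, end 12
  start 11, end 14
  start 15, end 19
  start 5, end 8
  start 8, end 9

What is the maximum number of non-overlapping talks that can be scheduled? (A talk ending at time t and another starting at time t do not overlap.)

Order by finish time; keep every interval that doesn't clash with the previous kept one.
Sorted by end: (1,2)  (1,3)  (0,4)  (0,7)  (5,8)  (8,9)  (9,12)  (11,14)  (15,18)  (15,19)  (14,21)
take (1,2); take (5,8); take (8,9); take (9,12); skip (11,14); take (15,18); skip (15,19).
Selected 5 talks.

5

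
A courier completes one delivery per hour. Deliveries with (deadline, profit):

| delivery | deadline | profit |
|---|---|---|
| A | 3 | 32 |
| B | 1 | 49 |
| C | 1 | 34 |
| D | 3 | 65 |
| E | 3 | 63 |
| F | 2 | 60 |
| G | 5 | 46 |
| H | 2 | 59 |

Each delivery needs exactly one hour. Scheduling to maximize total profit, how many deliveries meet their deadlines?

4

Sort by profit descending; place each in the latest free slot ≤ its deadline.
Profit order: D=65 E=63 F=60 H=59 B=49 G=46 C=34 A=32
Assign: D→slot 3, E→slot 2, F→slot 1, H skipped, B skipped, G→slot 5, C skipped, A skipped.
Slots: [1:F] [2:E] [3:D] [5:G]
4 of 8 scheduled.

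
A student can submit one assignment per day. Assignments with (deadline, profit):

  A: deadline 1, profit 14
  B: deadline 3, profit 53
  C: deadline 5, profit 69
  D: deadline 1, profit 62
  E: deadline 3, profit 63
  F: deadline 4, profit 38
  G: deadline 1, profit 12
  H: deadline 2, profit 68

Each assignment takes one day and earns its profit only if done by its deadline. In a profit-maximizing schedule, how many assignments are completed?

5

Sort by profit descending; place each in the latest free slot ≤ its deadline.
By profit: C(d5,69), H(d2,68), E(d3,63), D(d1,62), B(d3,53), F(d4,38), A(d1,14), G(d1,12)
C→slot 5; H→slot 2; E→slot 3; D→slot 1; B skipped; F→slot 4; A skipped; G skipped.
5 of 8 scheduled.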